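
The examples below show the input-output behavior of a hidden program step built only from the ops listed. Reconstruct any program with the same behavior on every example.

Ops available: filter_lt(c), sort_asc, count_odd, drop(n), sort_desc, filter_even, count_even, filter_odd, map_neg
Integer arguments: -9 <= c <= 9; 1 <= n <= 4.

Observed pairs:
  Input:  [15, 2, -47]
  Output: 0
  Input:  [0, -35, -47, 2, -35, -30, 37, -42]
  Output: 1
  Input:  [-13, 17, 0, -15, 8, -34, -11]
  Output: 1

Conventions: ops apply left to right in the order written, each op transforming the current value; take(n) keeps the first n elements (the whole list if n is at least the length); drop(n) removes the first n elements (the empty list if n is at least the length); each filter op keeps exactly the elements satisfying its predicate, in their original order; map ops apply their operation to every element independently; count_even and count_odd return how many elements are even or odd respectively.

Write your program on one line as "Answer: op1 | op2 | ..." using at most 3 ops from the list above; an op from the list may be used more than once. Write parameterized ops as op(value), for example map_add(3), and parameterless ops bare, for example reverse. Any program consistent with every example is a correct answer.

sort_asc | drop(4) | count_odd

Check, running the answer program on each example:
  [15, 2, -47] -> [-47, 2, 15] -> [] -> 0
  [0, -35, -47, 2, -35, -30, 37, -42] -> [-47, -42, -35, -35, -30, 0, 2, 37] -> [-30, 0, 2, 37] -> 1
  [-13, 17, 0, -15, 8, -34, -11] -> [-34, -15, -13, -11, 0, 8, 17] -> [0, 8, 17] -> 1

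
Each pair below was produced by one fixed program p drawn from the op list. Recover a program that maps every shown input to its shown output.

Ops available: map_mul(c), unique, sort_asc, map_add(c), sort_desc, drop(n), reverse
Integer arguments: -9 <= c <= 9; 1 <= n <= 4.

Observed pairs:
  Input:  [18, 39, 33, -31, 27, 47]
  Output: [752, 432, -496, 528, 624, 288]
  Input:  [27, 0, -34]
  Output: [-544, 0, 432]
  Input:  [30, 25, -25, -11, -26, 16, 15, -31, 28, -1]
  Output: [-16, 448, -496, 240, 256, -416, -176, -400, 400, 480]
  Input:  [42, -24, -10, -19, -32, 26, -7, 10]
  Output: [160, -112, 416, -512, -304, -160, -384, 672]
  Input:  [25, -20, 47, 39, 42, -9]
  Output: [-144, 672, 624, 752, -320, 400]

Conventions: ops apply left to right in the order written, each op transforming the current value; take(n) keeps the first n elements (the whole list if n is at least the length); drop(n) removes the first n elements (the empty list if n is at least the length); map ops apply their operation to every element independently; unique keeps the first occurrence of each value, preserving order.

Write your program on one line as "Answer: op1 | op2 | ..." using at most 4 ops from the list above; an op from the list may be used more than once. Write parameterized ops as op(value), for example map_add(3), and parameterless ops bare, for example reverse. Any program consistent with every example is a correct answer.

reverse | map_mul(-4) | map_mul(-4)

Check, running the answer program on each example:
  [18, 39, 33, -31, 27, 47] -> [47, 27, -31, 33, 39, 18] -> [-188, -108, 124, -132, -156, -72] -> [752, 432, -496, 528, 624, 288]
  [27, 0, -34] -> [-34, 0, 27] -> [136, 0, -108] -> [-544, 0, 432]
  [30, 25, -25, -11, -26, 16, 15, -31, 28, -1] -> [-1, 28, -31, 15, 16, -26, -11, -25, 25, 30] -> [4, -112, 124, -60, -64, 104, 44, 100, -100, -120] -> [-16, 448, -496, 240, 256, -416, -176, -400, 400, 480]
  [42, -24, -10, -19, -32, 26, -7, 10] -> [10, -7, 26, -32, -19, -10, -24, 42] -> [-40, 28, -104, 128, 76, 40, 96, -168] -> [160, -112, 416, -512, -304, -160, -384, 672]
  [25, -20, 47, 39, 42, -9] -> [-9, 42, 39, 47, -20, 25] -> [36, -168, -156, -188, 80, -100] -> [-144, 672, 624, 752, -320, 400]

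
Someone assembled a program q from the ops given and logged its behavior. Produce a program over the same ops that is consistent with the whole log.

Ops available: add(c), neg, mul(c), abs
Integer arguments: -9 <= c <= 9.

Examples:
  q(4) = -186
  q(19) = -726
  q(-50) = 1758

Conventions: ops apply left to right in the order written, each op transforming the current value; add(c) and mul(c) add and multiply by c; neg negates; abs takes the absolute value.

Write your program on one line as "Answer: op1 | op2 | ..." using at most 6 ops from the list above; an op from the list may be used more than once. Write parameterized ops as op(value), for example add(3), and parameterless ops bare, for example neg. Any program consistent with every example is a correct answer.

neg | add(-1) | mul(6) | mul(6) | add(-6)

Check, running the answer program on each example:
  4 -> -4 -> -5 -> -30 -> -180 -> -186
  19 -> -19 -> -20 -> -120 -> -720 -> -726
  -50 -> 50 -> 49 -> 294 -> 1764 -> 1758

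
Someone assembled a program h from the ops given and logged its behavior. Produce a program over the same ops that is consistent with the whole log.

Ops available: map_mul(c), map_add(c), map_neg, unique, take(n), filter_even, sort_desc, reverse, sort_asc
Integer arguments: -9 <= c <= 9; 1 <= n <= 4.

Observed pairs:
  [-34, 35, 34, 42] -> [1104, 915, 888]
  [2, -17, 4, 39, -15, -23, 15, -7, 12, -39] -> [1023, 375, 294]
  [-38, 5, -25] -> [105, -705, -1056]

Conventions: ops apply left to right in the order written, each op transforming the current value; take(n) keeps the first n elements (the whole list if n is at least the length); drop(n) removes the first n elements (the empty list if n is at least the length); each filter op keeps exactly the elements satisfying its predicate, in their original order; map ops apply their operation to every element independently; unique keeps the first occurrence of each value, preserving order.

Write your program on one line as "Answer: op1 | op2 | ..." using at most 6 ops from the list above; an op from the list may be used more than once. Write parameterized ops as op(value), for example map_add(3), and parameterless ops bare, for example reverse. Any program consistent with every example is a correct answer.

map_mul(-9) | map_add(6) | map_add(4) | sort_asc | map_mul(-3) | take(3)

Check, running the answer program on each example:
  [-34, 35, 34, 42] -> [306, -315, -306, -378] -> [312, -309, -300, -372] -> [316, -305, -296, -368] -> [-368, -305, -296, 316] -> [1104, 915, 888, -948] -> [1104, 915, 888]
  [2, -17, 4, 39, -15, -23, 15, -7, 12, -39] -> [-18, 153, -36, -351, 135, 207, -135, 63, -108, 351] -> [-12, 159, -30, -345, 141, 213, -129, 69, -102, 357] -> [-8, 163, -26, -341, 145, 217, -125, 73, -98, 361] -> [-341, -125, -98, -26, -8, 73, 145, 163, 217, 361] -> [1023, 375, 294, 78, 24, -219, -435, -489, -651, -1083] -> [1023, 375, 294]
  [-38, 5, -25] -> [342, -45, 225] -> [348, -39, 231] -> [352, -35, 235] -> [-35, 235, 352] -> [105, -705, -1056] -> [105, -705, -1056]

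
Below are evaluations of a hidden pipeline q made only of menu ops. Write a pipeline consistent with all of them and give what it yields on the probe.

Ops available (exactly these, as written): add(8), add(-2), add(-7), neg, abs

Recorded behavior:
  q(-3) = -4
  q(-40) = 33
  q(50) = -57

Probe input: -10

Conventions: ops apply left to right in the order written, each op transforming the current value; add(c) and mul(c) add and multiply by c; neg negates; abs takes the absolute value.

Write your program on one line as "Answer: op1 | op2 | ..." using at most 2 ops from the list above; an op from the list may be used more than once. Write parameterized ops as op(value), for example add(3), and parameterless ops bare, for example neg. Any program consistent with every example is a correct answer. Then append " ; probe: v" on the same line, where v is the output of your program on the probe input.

neg | add(-7) ; probe: 3

Check, running the answer program on each example:
  -3 -> 3 -> -4
  -40 -> 40 -> 33
  50 -> -50 -> -57
  probe: -10 -> 10 -> 3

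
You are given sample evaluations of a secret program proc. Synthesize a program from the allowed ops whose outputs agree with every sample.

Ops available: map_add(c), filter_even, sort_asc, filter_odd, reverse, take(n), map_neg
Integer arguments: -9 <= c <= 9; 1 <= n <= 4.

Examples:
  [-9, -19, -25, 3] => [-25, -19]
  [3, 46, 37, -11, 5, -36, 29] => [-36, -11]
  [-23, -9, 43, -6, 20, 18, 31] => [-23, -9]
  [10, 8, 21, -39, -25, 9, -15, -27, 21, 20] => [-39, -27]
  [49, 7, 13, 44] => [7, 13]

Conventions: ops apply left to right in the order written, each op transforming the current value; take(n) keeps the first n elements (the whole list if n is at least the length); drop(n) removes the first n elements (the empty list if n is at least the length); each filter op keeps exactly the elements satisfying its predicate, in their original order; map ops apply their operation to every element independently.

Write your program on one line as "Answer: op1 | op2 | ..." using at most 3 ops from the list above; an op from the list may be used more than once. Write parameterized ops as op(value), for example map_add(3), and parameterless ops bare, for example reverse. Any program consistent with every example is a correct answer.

reverse | sort_asc | take(2)

Check, running the answer program on each example:
  [-9, -19, -25, 3] -> [3, -25, -19, -9] -> [-25, -19, -9, 3] -> [-25, -19]
  [3, 46, 37, -11, 5, -36, 29] -> [29, -36, 5, -11, 37, 46, 3] -> [-36, -11, 3, 5, 29, 37, 46] -> [-36, -11]
  [-23, -9, 43, -6, 20, 18, 31] -> [31, 18, 20, -6, 43, -9, -23] -> [-23, -9, -6, 18, 20, 31, 43] -> [-23, -9]
  [10, 8, 21, -39, -25, 9, -15, -27, 21, 20] -> [20, 21, -27, -15, 9, -25, -39, 21, 8, 10] -> [-39, -27, -25, -15, 8, 9, 10, 20, 21, 21] -> [-39, -27]
  [49, 7, 13, 44] -> [44, 13, 7, 49] -> [7, 13, 44, 49] -> [7, 13]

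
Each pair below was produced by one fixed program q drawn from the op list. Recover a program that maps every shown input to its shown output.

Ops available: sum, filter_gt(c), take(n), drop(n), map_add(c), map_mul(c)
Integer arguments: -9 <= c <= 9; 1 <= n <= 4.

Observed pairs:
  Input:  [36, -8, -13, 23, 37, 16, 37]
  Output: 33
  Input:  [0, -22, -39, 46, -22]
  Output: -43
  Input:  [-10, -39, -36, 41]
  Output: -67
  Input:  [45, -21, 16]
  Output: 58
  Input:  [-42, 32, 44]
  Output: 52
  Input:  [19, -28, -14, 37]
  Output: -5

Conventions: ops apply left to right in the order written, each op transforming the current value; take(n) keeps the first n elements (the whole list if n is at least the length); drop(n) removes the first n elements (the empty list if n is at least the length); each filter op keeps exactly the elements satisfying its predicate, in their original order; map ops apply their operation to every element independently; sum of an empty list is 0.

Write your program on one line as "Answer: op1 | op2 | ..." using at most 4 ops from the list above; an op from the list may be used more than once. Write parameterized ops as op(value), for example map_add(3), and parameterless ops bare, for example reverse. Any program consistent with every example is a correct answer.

map_add(6) | take(3) | sum

Check, running the answer program on each example:
  [36, -8, -13, 23, 37, 16, 37] -> [42, -2, -7, 29, 43, 22, 43] -> [42, -2, -7] -> 33
  [0, -22, -39, 46, -22] -> [6, -16, -33, 52, -16] -> [6, -16, -33] -> -43
  [-10, -39, -36, 41] -> [-4, -33, -30, 47] -> [-4, -33, -30] -> -67
  [45, -21, 16] -> [51, -15, 22] -> [51, -15, 22] -> 58
  [-42, 32, 44] -> [-36, 38, 50] -> [-36, 38, 50] -> 52
  [19, -28, -14, 37] -> [25, -22, -8, 43] -> [25, -22, -8] -> -5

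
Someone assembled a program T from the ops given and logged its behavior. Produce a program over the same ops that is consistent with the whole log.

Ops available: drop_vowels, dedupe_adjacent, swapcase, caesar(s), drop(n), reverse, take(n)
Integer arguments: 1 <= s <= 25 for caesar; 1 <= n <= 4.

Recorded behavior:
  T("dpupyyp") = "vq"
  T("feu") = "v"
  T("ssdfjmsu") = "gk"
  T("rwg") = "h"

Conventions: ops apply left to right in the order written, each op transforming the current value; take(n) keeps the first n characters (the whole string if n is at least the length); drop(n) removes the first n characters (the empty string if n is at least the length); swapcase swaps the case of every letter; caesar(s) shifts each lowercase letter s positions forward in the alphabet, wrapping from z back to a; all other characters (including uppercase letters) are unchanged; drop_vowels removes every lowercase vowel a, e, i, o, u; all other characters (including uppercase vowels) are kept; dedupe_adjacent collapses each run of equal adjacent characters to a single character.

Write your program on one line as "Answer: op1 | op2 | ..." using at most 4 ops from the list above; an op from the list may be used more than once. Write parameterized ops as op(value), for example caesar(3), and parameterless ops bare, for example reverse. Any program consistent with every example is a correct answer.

dedupe_adjacent | drop(2) | caesar(1) | take(2)

Check, running the answer program on each example:
  "dpupyyp" -> "dpupyp" -> "upyp" -> "vqzq" -> "vq"
  "feu" -> "feu" -> "u" -> "v" -> "v"
  "ssdfjmsu" -> "sdfjmsu" -> "fjmsu" -> "gkntv" -> "gk"
  "rwg" -> "rwg" -> "g" -> "h" -> "h"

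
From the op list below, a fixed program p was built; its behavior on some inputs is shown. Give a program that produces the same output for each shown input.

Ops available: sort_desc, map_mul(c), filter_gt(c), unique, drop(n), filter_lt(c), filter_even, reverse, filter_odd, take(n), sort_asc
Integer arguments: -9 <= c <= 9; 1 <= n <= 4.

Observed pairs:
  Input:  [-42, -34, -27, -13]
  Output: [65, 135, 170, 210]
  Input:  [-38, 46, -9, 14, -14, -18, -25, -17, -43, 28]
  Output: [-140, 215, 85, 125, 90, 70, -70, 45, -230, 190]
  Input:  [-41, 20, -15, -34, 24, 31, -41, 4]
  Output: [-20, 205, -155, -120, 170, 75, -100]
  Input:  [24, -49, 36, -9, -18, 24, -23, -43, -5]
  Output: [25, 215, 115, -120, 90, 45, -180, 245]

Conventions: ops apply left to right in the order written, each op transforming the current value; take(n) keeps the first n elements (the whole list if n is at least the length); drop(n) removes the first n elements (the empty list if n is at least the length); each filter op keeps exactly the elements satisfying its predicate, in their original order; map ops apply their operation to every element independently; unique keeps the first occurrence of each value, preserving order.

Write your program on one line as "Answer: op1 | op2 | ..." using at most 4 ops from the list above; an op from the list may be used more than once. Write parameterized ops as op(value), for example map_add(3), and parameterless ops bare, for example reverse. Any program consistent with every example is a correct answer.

reverse | unique | map_mul(-5)

Check, running the answer program on each example:
  [-42, -34, -27, -13] -> [-13, -27, -34, -42] -> [-13, -27, -34, -42] -> [65, 135, 170, 210]
  [-38, 46, -9, 14, -14, -18, -25, -17, -43, 28] -> [28, -43, -17, -25, -18, -14, 14, -9, 46, -38] -> [28, -43, -17, -25, -18, -14, 14, -9, 46, -38] -> [-140, 215, 85, 125, 90, 70, -70, 45, -230, 190]
  [-41, 20, -15, -34, 24, 31, -41, 4] -> [4, -41, 31, 24, -34, -15, 20, -41] -> [4, -41, 31, 24, -34, -15, 20] -> [-20, 205, -155, -120, 170, 75, -100]
  [24, -49, 36, -9, -18, 24, -23, -43, -5] -> [-5, -43, -23, 24, -18, -9, 36, -49, 24] -> [-5, -43, -23, 24, -18, -9, 36, -49] -> [25, 215, 115, -120, 90, 45, -180, 245]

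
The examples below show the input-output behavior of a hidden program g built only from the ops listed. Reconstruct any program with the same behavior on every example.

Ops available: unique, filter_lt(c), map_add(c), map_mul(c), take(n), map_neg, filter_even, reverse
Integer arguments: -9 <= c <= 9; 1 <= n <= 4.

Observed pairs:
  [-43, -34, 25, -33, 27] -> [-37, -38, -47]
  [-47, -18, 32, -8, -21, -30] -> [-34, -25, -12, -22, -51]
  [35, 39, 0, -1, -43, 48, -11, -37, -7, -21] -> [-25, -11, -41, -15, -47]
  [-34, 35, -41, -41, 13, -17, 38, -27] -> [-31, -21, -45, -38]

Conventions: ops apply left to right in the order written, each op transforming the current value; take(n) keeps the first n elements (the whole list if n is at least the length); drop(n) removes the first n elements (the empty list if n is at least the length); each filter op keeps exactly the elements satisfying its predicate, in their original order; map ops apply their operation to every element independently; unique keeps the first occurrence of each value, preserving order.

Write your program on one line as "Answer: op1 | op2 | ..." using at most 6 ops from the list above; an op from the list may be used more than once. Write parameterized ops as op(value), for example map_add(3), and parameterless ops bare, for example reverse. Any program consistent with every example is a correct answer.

filter_lt(-4) | map_add(1) | map_add(-2) | map_add(-3) | reverse | unique

Check, running the answer program on each example:
  [-43, -34, 25, -33, 27] -> [-43, -34, -33] -> [-42, -33, -32] -> [-44, -35, -34] -> [-47, -38, -37] -> [-37, -38, -47] -> [-37, -38, -47]
  [-47, -18, 32, -8, -21, -30] -> [-47, -18, -8, -21, -30] -> [-46, -17, -7, -20, -29] -> [-48, -19, -9, -22, -31] -> [-51, -22, -12, -25, -34] -> [-34, -25, -12, -22, -51] -> [-34, -25, -12, -22, -51]
  [35, 39, 0, -1, -43, 48, -11, -37, -7, -21] -> [-43, -11, -37, -7, -21] -> [-42, -10, -36, -6, -20] -> [-44, -12, -38, -8, -22] -> [-47, -15, -41, -11, -25] -> [-25, -11, -41, -15, -47] -> [-25, -11, -41, -15, -47]
  [-34, 35, -41, -41, 13, -17, 38, -27] -> [-34, -41, -41, -17, -27] -> [-33, -40, -40, -16, -26] -> [-35, -42, -42, -18, -28] -> [-38, -45, -45, -21, -31] -> [-31, -21, -45, -45, -38] -> [-31, -21, -45, -38]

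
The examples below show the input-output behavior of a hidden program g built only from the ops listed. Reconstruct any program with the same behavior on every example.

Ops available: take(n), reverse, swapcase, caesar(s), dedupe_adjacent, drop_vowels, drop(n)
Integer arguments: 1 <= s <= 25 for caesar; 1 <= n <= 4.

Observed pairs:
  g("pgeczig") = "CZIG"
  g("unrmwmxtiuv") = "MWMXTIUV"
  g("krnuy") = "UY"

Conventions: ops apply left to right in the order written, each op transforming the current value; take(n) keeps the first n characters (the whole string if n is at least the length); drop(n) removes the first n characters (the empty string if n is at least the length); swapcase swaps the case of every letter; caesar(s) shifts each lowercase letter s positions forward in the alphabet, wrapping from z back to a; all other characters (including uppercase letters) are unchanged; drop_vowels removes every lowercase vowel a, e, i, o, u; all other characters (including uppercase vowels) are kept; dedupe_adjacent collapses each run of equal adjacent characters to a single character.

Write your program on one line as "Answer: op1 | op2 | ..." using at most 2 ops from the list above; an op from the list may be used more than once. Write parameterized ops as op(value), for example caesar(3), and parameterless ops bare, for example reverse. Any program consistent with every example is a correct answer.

swapcase | drop(3)

Check, running the answer program on each example:
  "pgeczig" -> "PGECZIG" -> "CZIG"
  "unrmwmxtiuv" -> "UNRMWMXTIUV" -> "MWMXTIUV"
  "krnuy" -> "KRNUY" -> "UY"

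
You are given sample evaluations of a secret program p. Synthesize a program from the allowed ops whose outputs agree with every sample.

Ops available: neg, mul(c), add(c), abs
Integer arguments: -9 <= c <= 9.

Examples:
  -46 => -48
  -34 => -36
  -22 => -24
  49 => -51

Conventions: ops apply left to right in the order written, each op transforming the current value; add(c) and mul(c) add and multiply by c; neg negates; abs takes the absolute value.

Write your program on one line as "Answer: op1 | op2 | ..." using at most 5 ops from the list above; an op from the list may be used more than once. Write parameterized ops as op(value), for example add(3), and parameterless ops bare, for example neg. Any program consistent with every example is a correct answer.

abs | neg | add(-6) | add(4)

Check, running the answer program on each example:
  -46 -> 46 -> -46 -> -52 -> -48
  -34 -> 34 -> -34 -> -40 -> -36
  -22 -> 22 -> -22 -> -28 -> -24
  49 -> 49 -> -49 -> -55 -> -51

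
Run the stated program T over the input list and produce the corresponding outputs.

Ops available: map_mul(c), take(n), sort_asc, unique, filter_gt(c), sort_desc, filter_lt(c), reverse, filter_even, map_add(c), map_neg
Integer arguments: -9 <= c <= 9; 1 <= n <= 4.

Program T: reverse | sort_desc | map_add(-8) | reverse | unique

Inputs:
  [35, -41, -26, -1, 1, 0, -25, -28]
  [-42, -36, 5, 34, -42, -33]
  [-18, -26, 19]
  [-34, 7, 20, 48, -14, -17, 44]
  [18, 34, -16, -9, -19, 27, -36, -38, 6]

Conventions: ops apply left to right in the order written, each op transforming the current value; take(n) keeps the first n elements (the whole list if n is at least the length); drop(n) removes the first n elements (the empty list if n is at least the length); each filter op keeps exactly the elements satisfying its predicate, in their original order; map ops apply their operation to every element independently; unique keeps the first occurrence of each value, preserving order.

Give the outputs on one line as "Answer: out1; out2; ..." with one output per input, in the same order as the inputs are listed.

[-49, -36, -34, -33, -9, -8, -7, 27]; [-50, -44, -41, -3, 26]; [-34, -26, 11]; [-42, -25, -22, -1, 12, 36, 40]; [-46, -44, -27, -24, -17, -2, 10, 19, 26]

Execution, op by op:
  [35, -41, -26, -1, 1, 0, -25, -28] -> [-28, -25, 0, 1, -1, -26, -41, 35] -> [35, 1, 0, -1, -25, -26, -28, -41] -> [27, -7, -8, -9, -33, -34, -36, -49] -> [-49, -36, -34, -33, -9, -8, -7, 27] -> [-49, -36, -34, -33, -9, -8, -7, 27]
  [-42, -36, 5, 34, -42, -33] -> [-33, -42, 34, 5, -36, -42] -> [34, 5, -33, -36, -42, -42] -> [26, -3, -41, -44, -50, -50] -> [-50, -50, -44, -41, -3, 26] -> [-50, -44, -41, -3, 26]
  [-18, -26, 19] -> [19, -26, -18] -> [19, -18, -26] -> [11, -26, -34] -> [-34, -26, 11] -> [-34, -26, 11]
  [-34, 7, 20, 48, -14, -17, 44] -> [44, -17, -14, 48, 20, 7, -34] -> [48, 44, 20, 7, -14, -17, -34] -> [40, 36, 12, -1, -22, -25, -42] -> [-42, -25, -22, -1, 12, 36, 40] -> [-42, -25, -22, -1, 12, 36, 40]
  [18, 34, -16, -9, -19, 27, -36, -38, 6] -> [6, -38, -36, 27, -19, -9, -16, 34, 18] -> [34, 27, 18, 6, -9, -16, -19, -36, -38] -> [26, 19, 10, -2, -17, -24, -27, -44, -46] -> [-46, -44, -27, -24, -17, -2, 10, 19, 26] -> [-46, -44, -27, -24, -17, -2, 10, 19, 26]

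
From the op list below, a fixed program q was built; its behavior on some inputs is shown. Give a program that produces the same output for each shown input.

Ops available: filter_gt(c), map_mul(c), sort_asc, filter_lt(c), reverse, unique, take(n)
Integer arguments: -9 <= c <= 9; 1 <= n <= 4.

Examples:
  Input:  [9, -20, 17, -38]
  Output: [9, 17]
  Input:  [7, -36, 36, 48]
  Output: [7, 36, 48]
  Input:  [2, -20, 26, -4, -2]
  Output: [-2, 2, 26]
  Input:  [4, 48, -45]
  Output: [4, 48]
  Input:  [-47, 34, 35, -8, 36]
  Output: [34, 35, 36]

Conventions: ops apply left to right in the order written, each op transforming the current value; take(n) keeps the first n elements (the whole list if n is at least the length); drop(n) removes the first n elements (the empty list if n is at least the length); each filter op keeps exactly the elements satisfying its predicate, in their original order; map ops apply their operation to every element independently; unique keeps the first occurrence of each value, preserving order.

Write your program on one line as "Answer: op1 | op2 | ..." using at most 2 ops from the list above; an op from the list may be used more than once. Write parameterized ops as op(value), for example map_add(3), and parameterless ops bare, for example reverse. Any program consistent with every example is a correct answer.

filter_gt(-3) | sort_asc

Check, running the answer program on each example:
  [9, -20, 17, -38] -> [9, 17] -> [9, 17]
  [7, -36, 36, 48] -> [7, 36, 48] -> [7, 36, 48]
  [2, -20, 26, -4, -2] -> [2, 26, -2] -> [-2, 2, 26]
  [4, 48, -45] -> [4, 48] -> [4, 48]
  [-47, 34, 35, -8, 36] -> [34, 35, 36] -> [34, 35, 36]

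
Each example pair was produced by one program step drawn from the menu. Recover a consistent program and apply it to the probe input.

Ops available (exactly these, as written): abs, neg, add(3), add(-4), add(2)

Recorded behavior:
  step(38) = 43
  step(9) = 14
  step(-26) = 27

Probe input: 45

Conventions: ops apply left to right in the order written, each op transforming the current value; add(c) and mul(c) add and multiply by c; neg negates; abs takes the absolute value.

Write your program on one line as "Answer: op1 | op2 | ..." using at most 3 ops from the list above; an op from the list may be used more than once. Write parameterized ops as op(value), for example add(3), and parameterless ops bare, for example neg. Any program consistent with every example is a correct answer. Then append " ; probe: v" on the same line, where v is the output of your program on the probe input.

add(2) | abs | add(3) ; probe: 50

Check, running the answer program on each example:
  38 -> 40 -> 40 -> 43
  9 -> 11 -> 11 -> 14
  -26 -> -24 -> 24 -> 27
  probe: 45 -> 47 -> 47 -> 50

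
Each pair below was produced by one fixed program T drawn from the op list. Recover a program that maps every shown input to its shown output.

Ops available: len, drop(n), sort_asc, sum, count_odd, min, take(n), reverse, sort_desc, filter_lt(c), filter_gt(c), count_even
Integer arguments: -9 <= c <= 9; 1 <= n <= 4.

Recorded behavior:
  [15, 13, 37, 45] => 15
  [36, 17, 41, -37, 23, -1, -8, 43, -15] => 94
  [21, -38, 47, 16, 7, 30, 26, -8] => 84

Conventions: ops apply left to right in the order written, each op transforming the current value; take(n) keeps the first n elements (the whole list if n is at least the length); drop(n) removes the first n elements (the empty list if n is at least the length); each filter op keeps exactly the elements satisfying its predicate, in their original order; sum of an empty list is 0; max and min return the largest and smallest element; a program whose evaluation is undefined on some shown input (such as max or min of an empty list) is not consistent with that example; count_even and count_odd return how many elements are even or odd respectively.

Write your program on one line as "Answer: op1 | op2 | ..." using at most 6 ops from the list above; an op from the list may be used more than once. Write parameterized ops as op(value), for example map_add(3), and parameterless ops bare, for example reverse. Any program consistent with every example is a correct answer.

reverse | filter_gt(-5) | drop(3) | sort_desc | sum

Check, running the answer program on each example:
  [15, 13, 37, 45] -> [45, 37, 13, 15] -> [45, 37, 13, 15] -> [15] -> [15] -> 15
  [36, 17, 41, -37, 23, -1, -8, 43, -15] -> [-15, 43, -8, -1, 23, -37, 41, 17, 36] -> [43, -1, 23, 41, 17, 36] -> [41, 17, 36] -> [41, 36, 17] -> 94
  [21, -38, 47, 16, 7, 30, 26, -8] -> [-8, 26, 30, 7, 16, 47, -38, 21] -> [26, 30, 7, 16, 47, 21] -> [16, 47, 21] -> [47, 21, 16] -> 84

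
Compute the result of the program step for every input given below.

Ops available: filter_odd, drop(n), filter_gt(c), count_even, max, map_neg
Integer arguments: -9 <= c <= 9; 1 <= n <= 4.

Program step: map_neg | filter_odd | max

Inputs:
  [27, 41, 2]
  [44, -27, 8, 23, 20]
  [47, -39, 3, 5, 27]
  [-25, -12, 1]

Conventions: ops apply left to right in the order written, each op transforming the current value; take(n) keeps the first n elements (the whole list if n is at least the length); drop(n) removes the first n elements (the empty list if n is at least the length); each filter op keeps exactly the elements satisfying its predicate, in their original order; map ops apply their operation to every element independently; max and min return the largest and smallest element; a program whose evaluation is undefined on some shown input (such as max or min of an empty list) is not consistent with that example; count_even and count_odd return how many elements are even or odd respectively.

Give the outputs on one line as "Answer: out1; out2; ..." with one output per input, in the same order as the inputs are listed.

Execution, op by op:
  [27, 41, 2] -> [-27, -41, -2] -> [-27, -41] -> -27
  [44, -27, 8, 23, 20] -> [-44, 27, -8, -23, -20] -> [27, -23] -> 27
  [47, -39, 3, 5, 27] -> [-47, 39, -3, -5, -27] -> [-47, 39, -3, -5, -27] -> 39
  [-25, -12, 1] -> [25, 12, -1] -> [25, -1] -> 25

-27; 27; 39; 25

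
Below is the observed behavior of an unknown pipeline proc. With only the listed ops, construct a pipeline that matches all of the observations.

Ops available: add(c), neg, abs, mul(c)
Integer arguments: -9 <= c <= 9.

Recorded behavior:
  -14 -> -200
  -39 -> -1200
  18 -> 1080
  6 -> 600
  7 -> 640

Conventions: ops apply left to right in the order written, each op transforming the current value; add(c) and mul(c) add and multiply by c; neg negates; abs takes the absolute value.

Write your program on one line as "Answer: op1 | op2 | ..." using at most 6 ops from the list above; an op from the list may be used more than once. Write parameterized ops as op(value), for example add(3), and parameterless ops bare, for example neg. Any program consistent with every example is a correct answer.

add(2) | add(7) | mul(8) | neg | mul(-5)

Check, running the answer program on each example:
  -14 -> -12 -> -5 -> -40 -> 40 -> -200
  -39 -> -37 -> -30 -> -240 -> 240 -> -1200
  18 -> 20 -> 27 -> 216 -> -216 -> 1080
  6 -> 8 -> 15 -> 120 -> -120 -> 600
  7 -> 9 -> 16 -> 128 -> -128 -> 640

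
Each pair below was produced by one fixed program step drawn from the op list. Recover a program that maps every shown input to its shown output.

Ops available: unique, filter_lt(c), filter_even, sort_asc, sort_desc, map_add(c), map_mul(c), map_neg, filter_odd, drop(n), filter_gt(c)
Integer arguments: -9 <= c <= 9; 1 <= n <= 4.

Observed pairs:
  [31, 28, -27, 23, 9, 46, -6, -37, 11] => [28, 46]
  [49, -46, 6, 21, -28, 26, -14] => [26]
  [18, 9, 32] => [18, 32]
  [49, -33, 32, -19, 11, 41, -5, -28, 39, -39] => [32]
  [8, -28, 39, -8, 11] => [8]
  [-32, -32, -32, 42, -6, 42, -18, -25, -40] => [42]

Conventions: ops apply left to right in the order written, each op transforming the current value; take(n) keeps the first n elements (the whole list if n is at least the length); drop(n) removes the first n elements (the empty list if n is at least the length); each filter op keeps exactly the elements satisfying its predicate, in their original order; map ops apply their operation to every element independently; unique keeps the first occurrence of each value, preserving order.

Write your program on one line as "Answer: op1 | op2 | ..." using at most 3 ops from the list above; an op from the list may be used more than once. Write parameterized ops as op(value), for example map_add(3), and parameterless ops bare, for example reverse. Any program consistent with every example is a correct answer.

filter_gt(6) | filter_even | unique

Check, running the answer program on each example:
  [31, 28, -27, 23, 9, 46, -6, -37, 11] -> [31, 28, 23, 9, 46, 11] -> [28, 46] -> [28, 46]
  [49, -46, 6, 21, -28, 26, -14] -> [49, 21, 26] -> [26] -> [26]
  [18, 9, 32] -> [18, 9, 32] -> [18, 32] -> [18, 32]
  [49, -33, 32, -19, 11, 41, -5, -28, 39, -39] -> [49, 32, 11, 41, 39] -> [32] -> [32]
  [8, -28, 39, -8, 11] -> [8, 39, 11] -> [8] -> [8]
  [-32, -32, -32, 42, -6, 42, -18, -25, -40] -> [42, 42] -> [42, 42] -> [42]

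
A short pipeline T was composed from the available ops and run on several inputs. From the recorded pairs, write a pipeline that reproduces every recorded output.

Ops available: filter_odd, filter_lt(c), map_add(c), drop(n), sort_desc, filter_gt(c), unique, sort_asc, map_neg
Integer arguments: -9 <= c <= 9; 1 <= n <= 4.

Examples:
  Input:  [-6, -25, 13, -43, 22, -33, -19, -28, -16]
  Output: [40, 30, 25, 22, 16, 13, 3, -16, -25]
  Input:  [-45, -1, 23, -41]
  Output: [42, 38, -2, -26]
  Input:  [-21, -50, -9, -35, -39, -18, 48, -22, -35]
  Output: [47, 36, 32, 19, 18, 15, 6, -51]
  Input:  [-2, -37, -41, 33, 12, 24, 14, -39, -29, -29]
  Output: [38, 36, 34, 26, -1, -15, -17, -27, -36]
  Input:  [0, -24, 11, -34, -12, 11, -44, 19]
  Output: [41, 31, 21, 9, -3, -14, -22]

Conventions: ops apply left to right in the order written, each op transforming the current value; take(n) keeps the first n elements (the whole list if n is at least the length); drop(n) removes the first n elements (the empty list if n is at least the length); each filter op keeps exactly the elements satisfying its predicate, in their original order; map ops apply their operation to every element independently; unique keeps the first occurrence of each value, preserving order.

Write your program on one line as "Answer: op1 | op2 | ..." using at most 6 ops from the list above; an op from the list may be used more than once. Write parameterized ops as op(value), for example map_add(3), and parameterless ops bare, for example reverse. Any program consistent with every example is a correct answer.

sort_asc | map_add(-3) | map_neg | map_add(-6) | unique

Check, running the answer program on each example:
  [-6, -25, 13, -43, 22, -33, -19, -28, -16] -> [-43, -33, -28, -25, -19, -16, -6, 13, 22] -> [-46, -36, -31, -28, -22, -19, -9, 10, 19] -> [46, 36, 31, 28, 22, 19, 9, -10, -19] -> [40, 30, 25, 22, 16, 13, 3, -16, -25] -> [40, 30, 25, 22, 16, 13, 3, -16, -25]
  [-45, -1, 23, -41] -> [-45, -41, -1, 23] -> [-48, -44, -4, 20] -> [48, 44, 4, -20] -> [42, 38, -2, -26] -> [42, 38, -2, -26]
  [-21, -50, -9, -35, -39, -18, 48, -22, -35] -> [-50, -39, -35, -35, -22, -21, -18, -9, 48] -> [-53, -42, -38, -38, -25, -24, -21, -12, 45] -> [53, 42, 38, 38, 25, 24, 21, 12, -45] -> [47, 36, 32, 32, 19, 18, 15, 6, -51] -> [47, 36, 32, 19, 18, 15, 6, -51]
  [-2, -37, -41, 33, 12, 24, 14, -39, -29, -29] -> [-41, -39, -37, -29, -29, -2, 12, 14, 24, 33] -> [-44, -42, -40, -32, -32, -5, 9, 11, 21, 30] -> [44, 42, 40, 32, 32, 5, -9, -11, -21, -30] -> [38, 36, 34, 26, 26, -1, -15, -17, -27, -36] -> [38, 36, 34, 26, -1, -15, -17, -27, -36]
  [0, -24, 11, -34, -12, 11, -44, 19] -> [-44, -34, -24, -12, 0, 11, 11, 19] -> [-47, -37, -27, -15, -3, 8, 8, 16] -> [47, 37, 27, 15, 3, -8, -8, -16] -> [41, 31, 21, 9, -3, -14, -14, -22] -> [41, 31, 21, 9, -3, -14, -22]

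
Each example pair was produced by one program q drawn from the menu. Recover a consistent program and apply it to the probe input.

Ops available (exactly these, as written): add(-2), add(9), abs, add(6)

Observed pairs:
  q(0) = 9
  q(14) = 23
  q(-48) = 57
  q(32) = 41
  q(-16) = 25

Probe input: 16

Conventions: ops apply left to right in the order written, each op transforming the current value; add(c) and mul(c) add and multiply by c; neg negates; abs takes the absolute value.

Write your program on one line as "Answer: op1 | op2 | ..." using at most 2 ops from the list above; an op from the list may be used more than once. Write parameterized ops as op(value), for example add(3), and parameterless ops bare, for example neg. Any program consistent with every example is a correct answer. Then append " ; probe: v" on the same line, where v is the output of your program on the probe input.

abs | add(9) ; probe: 25

Check, running the answer program on each example:
  0 -> 0 -> 9
  14 -> 14 -> 23
  -48 -> 48 -> 57
  32 -> 32 -> 41
  -16 -> 16 -> 25
  probe: 16 -> 16 -> 25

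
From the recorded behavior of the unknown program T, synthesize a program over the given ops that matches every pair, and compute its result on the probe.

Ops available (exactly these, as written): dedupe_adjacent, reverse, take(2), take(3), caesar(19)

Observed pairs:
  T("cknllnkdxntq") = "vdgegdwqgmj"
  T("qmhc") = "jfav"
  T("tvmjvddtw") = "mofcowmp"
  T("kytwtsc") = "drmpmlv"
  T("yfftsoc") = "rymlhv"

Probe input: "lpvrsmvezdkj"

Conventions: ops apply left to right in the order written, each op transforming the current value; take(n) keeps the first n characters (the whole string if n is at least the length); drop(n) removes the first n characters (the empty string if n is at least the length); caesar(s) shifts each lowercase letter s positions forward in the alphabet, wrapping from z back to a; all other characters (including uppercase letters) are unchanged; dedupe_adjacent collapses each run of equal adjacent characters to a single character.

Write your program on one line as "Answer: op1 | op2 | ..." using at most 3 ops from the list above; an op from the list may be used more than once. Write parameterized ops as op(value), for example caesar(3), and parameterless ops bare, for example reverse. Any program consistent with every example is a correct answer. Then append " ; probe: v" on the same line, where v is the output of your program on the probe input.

dedupe_adjacent | caesar(19) ; probe: "eioklfoxswdc"

Check, running the answer program on each example:
  "cknllnkdxntq" -> "cknlnkdxntq" -> "vdgegdwqgmj"
  "qmhc" -> "qmhc" -> "jfav"
  "tvmjvddtw" -> "tvmjvdtw" -> "mofcowmp"
  "kytwtsc" -> "kytwtsc" -> "drmpmlv"
  "yfftsoc" -> "yftsoc" -> "rymlhv"
  probe: "lpvrsmvezdkj" -> "lpvrsmvezdkj" -> "eioklfoxswdc"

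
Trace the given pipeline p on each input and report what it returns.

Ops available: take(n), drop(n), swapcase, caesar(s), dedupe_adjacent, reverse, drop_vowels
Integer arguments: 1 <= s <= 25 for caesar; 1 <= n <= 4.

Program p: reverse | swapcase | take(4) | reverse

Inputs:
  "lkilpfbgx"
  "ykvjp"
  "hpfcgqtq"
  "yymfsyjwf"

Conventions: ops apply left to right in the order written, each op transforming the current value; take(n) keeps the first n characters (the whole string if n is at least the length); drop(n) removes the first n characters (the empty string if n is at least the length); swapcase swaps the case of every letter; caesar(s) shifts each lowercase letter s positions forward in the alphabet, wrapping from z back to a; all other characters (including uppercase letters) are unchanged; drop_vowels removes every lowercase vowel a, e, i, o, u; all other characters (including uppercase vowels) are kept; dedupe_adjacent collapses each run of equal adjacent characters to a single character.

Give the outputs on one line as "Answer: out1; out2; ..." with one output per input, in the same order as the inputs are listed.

"FBGX"; "KVJP"; "GQTQ"; "YJWF"

Execution, op by op:
  "lkilpfbgx" -> "xgbfplikl" -> "XGBFPLIKL" -> "XGBF" -> "FBGX"
  "ykvjp" -> "pjvky" -> "PJVKY" -> "PJVK" -> "KVJP"
  "hpfcgqtq" -> "qtqgcfph" -> "QTQGCFPH" -> "QTQG" -> "GQTQ"
  "yymfsyjwf" -> "fwjysfmyy" -> "FWJYSFMYY" -> "FWJY" -> "YJWF"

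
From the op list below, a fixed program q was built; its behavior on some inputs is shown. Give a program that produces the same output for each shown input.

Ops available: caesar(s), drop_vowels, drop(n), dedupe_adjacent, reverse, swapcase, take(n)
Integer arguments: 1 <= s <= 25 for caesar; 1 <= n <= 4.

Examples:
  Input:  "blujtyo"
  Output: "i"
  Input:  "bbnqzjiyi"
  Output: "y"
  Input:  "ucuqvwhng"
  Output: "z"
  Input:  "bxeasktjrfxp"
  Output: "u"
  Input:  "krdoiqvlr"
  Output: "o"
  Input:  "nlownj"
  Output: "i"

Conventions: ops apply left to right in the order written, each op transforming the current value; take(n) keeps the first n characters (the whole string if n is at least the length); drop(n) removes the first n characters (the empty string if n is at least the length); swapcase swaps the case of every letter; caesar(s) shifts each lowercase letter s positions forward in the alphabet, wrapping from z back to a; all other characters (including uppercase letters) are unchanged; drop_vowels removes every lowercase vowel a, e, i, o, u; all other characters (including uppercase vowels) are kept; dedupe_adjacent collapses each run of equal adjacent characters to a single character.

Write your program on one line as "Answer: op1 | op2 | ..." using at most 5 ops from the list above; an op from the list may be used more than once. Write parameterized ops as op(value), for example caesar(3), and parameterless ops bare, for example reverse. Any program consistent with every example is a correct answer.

caesar(7) | take(2) | reverse | take(1) | caesar(16)

Check, running the answer program on each example:
  "blujtyo" -> "isbqafv" -> "is" -> "si" -> "s" -> "i"
  "bbnqzjiyi" -> "iiuxgqpfp" -> "ii" -> "ii" -> "i" -> "y"
  "ucuqvwhng" -> "bjbxcdoun" -> "bj" -> "jb" -> "j" -> "z"
  "bxeasktjrfxp" -> "ielhzraqymew" -> "ie" -> "ei" -> "e" -> "u"
  "krdoiqvlr" -> "rykvpxcsy" -> "ry" -> "yr" -> "y" -> "o"
  "nlownj" -> "usvduq" -> "us" -> "su" -> "s" -> "i"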